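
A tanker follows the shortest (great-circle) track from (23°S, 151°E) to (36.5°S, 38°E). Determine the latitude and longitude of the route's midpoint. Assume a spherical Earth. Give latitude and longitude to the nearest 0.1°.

≈ (45.9°S, 100.3°E)

Write both endpoints as unit vectors p₁, p₂ with components (cos φ cos λ, cos φ sin λ, sin φ).
The central angle between the endpoints is δ = arccos(p₁·p₂) ≈ 1.628 rad (93.3°).
Interpolate at f = 1/2 with slerp weights a = sin((1−f)δ)/sin δ ≈ 0.728, b = sin(fδ)/sin δ ≈ 0.728.
p = a·p₁ + b·p₂ ≈ (-0.125, 0.685, -0.718); φ = arcsin(p_z) ≈ -45.85°, λ = atan2(p_y, p_x) ≈ 100.34°.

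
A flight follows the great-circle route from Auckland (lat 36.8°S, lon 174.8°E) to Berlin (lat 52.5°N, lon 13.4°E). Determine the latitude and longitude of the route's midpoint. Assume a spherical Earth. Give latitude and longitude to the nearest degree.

From cos δ = sin φ₁ sin φ₂ + cos φ₁ cos φ₂ cos Δλ, the central angle is δ ≈ 2.785 rad (159.6°).
Interpolate at f = 1/2 with slerp weights a = sin((1−f)δ)/sin δ ≈ 2.822, b = sin(fδ)/sin δ ≈ 2.822.
p = a·p₁ + b·p₂ ≈ (-0.579, 0.603, 0.548); φ = arcsin(p_z) ≈ 33.26°, λ = atan2(p_y, p_x) ≈ 133.85°.

≈ lat 33°N, lon 134°E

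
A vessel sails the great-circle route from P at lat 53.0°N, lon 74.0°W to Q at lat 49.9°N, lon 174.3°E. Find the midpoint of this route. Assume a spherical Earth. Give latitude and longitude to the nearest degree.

≈ lat 66°N, lon 133°W

The haversine formula gives a central angle δ ≈ 1.084 rad (62.1°) between the endpoints.
Interpolate at f = 1/2 with slerp weights a = sin((1−f)δ)/sin δ ≈ 0.584, b = sin(fδ)/sin δ ≈ 0.584.
p = a·p₁ + b·p₂ ≈ (-0.277, -0.300, 0.913); φ = arcsin(p_z) ≈ 65.87°, λ = atan2(p_y, p_x) ≈ -132.72°.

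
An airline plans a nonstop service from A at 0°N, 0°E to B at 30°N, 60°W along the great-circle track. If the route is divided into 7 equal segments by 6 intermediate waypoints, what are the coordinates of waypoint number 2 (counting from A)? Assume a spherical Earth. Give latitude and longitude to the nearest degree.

≈ 10°N, 15°W

Write both endpoints as unit vectors p₁, p₂ with components (cos φ cos λ, cos φ sin λ, sin φ).
The central angle between the endpoints is δ = arccos(p₁·p₂) ≈ 1.123 rad (64.3°).
Interpolate at f = 2/7 with slerp weights a = sin((1−f)δ)/sin δ ≈ 0.797, b = sin(fδ)/sin δ ≈ 0.350.
p = a·p₁ + b·p₂ ≈ (0.949, -0.262, 0.175); φ = arcsin(p_z) ≈ 10.07°, λ = atan2(p_y, p_x) ≈ -15.46°.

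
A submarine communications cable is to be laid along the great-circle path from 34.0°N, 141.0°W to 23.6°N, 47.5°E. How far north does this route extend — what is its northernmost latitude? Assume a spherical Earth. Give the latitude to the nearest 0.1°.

≈ 82.4°N

The great circle lies in the plane with unit normal n̂ = (p₁ × p₂)/|p₁ × p₂|.
Here n̂_z ≈ -0.132; the vertex latitude is φ_max = arccos|n̂_z| ≈ 82.4°.
Check via Clairaut: cos φ_max = |cos φ₁| · sin C = cos(34.0°)·sin(9.2°) ≈ 0.132, again giving ≈ 82.4°.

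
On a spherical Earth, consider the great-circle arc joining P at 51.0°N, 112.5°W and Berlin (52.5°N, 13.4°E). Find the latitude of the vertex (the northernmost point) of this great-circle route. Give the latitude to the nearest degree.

The great circle lies in the plane with unit normal n̂ = (p₁ × p₂)/|p₁ × p₂|.
Here n̂_z ≈ +0.337; the vertex latitude is φ_max = arccos|n̂_z| ≈ 70.3°.
Check via Clairaut: cos φ_max = |cos φ₁| · sin C = cos(51.0°)·sin(32.4°) ≈ 0.337, again giving ≈ 70.3°.

≈ 70°N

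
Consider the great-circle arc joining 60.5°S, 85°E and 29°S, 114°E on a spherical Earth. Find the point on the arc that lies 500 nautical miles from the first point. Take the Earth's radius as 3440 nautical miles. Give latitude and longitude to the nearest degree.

From cos δ = sin φ₁ sin φ₂ + cos φ₁ cos φ₂ cos Δλ, the central angle is δ ≈ 0.646 rad (37.0°). The total great-circle distance is δ·R ≈ 0.646 × 3440 ≈ 2221 nmi, so the target fraction is f = 500/2221 ≈ 0.225.
Interpolate at f ≈ 0.225 with slerp weights a = sin((1−f)δ)/sin δ ≈ 0.797, b = sin(fδ)/sin δ ≈ 0.241.
p = a·p₁ + b·p₂ ≈ (-0.051, 0.583, -0.811); φ = arcsin(p_z) ≈ -54.15°, λ = atan2(p_y, p_x) ≈ 95.04°.

≈ 54°S, 95°E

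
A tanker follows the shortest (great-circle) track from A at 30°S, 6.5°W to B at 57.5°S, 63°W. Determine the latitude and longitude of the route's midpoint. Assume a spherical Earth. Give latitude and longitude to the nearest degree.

The haversine formula gives a central angle δ ≈ 0.825 rad (47.3°) between the endpoints.
Interpolate at f = 1/2 with slerp weights a = sin((1−f)δ)/sin δ ≈ 0.546, b = sin(fδ)/sin δ ≈ 0.546.
p = a·p₁ + b·p₂ ≈ (0.603, -0.315, -0.733); φ = arcsin(p_z) ≈ -47.16°, λ = atan2(p_y, p_x) ≈ -27.58°.

≈ 47°S, 28°W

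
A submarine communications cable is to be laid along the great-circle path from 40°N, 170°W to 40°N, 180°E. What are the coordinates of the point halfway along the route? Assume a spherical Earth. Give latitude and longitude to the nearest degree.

From cos δ = sin φ₁ sin φ₂ + cos φ₁ cos φ₂ cos Δλ, the central angle is δ ≈ 0.134 rad (7.7°).
Interpolate at f = 1/2 with slerp weights a = sin((1−f)δ)/sin δ ≈ 0.501, b = sin(fδ)/sin δ ≈ 0.501.
p = a·p₁ + b·p₂ ≈ (-0.762, -0.067, 0.644); φ = arcsin(p_z) ≈ 40.11°, λ = atan2(p_y, p_x) ≈ -175.00°.

≈ 40°N, 175°W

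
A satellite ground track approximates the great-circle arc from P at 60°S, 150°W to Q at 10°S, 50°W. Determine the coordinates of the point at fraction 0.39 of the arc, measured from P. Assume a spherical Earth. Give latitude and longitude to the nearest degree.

≈ 52°S, 89°W

Write both endpoints as unit vectors p₁, p₂ with components (cos φ cos λ, cos φ sin λ, sin φ).
The central angle between the endpoints is δ = arccos(p₁·p₂) ≈ 1.506 rad (86.3°).
Interpolate at f = 0.39 with slerp weights a = sin((1−f)δ)/sin δ ≈ 0.796, b = sin(fδ)/sin δ ≈ 0.555.
p = a·p₁ + b·p₂ ≈ (0.007, -0.618, -0.786); φ = arcsin(p_z) ≈ -51.83°, λ = atan2(p_y, p_x) ≈ -89.38°.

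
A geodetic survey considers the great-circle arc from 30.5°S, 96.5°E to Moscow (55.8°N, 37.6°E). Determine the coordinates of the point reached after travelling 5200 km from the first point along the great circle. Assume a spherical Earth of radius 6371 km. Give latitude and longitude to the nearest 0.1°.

≈ 11.5°N, 75.2°E

Write both endpoints as unit vectors p₁, p₂ with components (cos φ cos λ, cos φ sin λ, sin φ).
The central angle between the endpoints is δ = arccos(p₁·p₂) ≈ 1.741 rad (99.8°). The total great-circle distance is δ·R ≈ 1.741 × 6371 ≈ 11093 km, so the target fraction is f = 5200/11093 ≈ 0.469.
Interpolate at f ≈ 0.469 with slerp weights a = sin((1−f)δ)/sin δ ≈ 0.810, b = sin(fδ)/sin δ ≈ 0.739.
p = a·p₁ + b·p₂ ≈ (0.250, 0.947, 0.200); φ = arcsin(p_z) ≈ 11.54°, λ = atan2(p_y, p_x) ≈ 75.21°.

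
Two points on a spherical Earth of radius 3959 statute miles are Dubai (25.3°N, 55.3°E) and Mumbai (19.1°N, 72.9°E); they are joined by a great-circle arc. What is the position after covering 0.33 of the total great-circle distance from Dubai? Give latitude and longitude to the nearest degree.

≈ (23°N, 61°E)

Write both endpoints as unit vectors p₁, p₂ with components (cos φ cos λ, cos φ sin λ, sin φ).
The central angle between the endpoints is δ = arccos(p₁·p₂) ≈ 0.304 rad (17.4°).
Interpolate at f = 0.33 with slerp weights a = sin((1−f)δ)/sin δ ≈ 0.676, b = sin(fδ)/sin δ ≈ 0.335.
p = a·p₁ + b·p₂ ≈ (0.441, 0.804, 0.398); φ = arcsin(p_z) ≈ 23.47°, λ = atan2(p_y, p_x) ≈ 61.28°.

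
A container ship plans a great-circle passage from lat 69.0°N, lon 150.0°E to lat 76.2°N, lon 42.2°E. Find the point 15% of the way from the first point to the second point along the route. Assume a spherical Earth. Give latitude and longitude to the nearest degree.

Convert each endpoint to a unit vector on the sphere (x = cos φ cos λ, y = cos φ sin λ, z = sin φ).
The central angle between the endpoints is δ = arccos(p₁·p₂) ≈ 0.494 rad (28.3°).
Interpolate at f = 0.15 with slerp weights a = sin((1−f)δ)/sin δ ≈ 0.860, b = sin(fδ)/sin δ ≈ 0.156.
p = a·p₁ + b·p₂ ≈ (-0.239, 0.179, 0.954); φ = arcsin(p_z) ≈ 72.61°, λ = atan2(p_y, p_x) ≈ 143.19°.

≈ lat 73°N, lon 143°E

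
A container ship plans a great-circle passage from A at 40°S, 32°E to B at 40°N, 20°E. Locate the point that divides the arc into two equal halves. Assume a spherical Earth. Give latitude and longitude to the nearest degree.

≈ 0°N, 26°E

Write both endpoints as unit vectors p₁, p₂ with components (cos φ cos λ, cos φ sin λ, sin φ).
The central angle between the endpoints is δ = arccos(p₁·p₂) ≈ 1.409 rad (80.7°).
Interpolate at f = 1/2 with slerp weights a = sin((1−f)δ)/sin δ ≈ 0.656, b = sin(fδ)/sin δ ≈ 0.656.
p = a·p₁ + b·p₂ ≈ (0.899, 0.438, 0.000); φ = arcsin(p_z) ≈ 0.00°, λ = atan2(p_y, p_x) ≈ 26.00°.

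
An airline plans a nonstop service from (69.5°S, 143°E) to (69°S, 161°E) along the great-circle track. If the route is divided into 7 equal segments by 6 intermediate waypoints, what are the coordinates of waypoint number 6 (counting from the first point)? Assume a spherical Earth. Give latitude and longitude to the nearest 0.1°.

Convert each endpoint to a unit vector on the sphere (x = cos φ cos λ, y = cos φ sin λ, z = sin φ).
The central angle between the endpoints is δ = arccos(p₁·p₂) ≈ 0.111 rad (6.4°).
Interpolate at f = 6/7 with slerp weights a = sin((1−f)δ)/sin δ ≈ 0.143, b = sin(fδ)/sin δ ≈ 0.858.
p = a·p₁ + b·p₂ ≈ (-0.331, 0.130, -0.935); φ = arcsin(p_z) ≈ -69.18°, λ = atan2(p_y, p_x) ≈ 158.50°.

≈ (69.2°S, 158.5°E)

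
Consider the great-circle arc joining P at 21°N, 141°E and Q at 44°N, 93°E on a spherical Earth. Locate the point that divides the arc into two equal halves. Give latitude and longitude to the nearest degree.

≈ 35°N, 120°E

The haversine formula gives a central angle δ ≈ 0.798 rad (45.7°) between the endpoints.
Interpolate at f = 1/2 with slerp weights a = sin((1−f)δ)/sin δ ≈ 0.543, b = sin(fδ)/sin δ ≈ 0.543.
p = a·p₁ + b·p₂ ≈ (-0.414, 0.709, 0.571); φ = arcsin(p_z) ≈ 34.85°, λ = atan2(p_y, p_x) ≈ 120.30°.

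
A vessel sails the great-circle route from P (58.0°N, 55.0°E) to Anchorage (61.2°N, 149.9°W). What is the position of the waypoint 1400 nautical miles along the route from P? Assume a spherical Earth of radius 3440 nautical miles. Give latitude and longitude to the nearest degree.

The haversine formula gives a central angle δ ≈ 1.034 rad (59.2°) between the endpoints. The total great-circle distance is δ·R ≈ 1.034 × 3440 ≈ 3556 nmi, so the target fraction is f = 1400/3556 ≈ 0.394.
Interpolate at f ≈ 0.394 with slerp weights a = sin((1−f)δ)/sin δ ≈ 0.683, b = sin(fδ)/sin δ ≈ 0.461.
p = a·p₁ + b·p₂ ≈ (0.015, 0.185, 0.983); φ = arcsin(p_z) ≈ 79.30°, λ = atan2(p_y, p_x) ≈ 85.22°.

≈ (79°N, 85°E)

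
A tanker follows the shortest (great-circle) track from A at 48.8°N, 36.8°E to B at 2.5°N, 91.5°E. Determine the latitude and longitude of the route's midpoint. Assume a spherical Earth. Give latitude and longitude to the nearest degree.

The haversine formula gives a central angle δ ≈ 1.145 rad (65.6°) between the endpoints.
Interpolate at f = 1/2 with slerp weights a = sin((1−f)δ)/sin δ ≈ 0.595, b = sin(fδ)/sin δ ≈ 0.595.
p = a·p₁ + b·p₂ ≈ (0.298, 0.829, 0.474); φ = arcsin(p_z) ≈ 28.26°, λ = atan2(p_y, p_x) ≈ 70.21°.

≈ 28°N, 70°E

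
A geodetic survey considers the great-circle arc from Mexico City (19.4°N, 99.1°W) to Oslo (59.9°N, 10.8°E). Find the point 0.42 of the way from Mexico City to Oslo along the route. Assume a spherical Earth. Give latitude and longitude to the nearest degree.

From cos δ = sin φ₁ sin φ₂ + cos φ₁ cos φ₂ cos Δλ, the central angle is δ ≈ 1.444 rad (82.7°).
Interpolate at f = 0.42 with slerp weights a = sin((1−f)δ)/sin δ ≈ 0.749, b = sin(fδ)/sin δ ≈ 0.575.
p = a·p₁ + b·p₂ ≈ (0.171, -0.644, 0.746); φ = arcsin(p_z) ≈ 48.24°, λ = atan2(p_y, p_x) ≈ -75.09°.

≈ 48°N, 75°W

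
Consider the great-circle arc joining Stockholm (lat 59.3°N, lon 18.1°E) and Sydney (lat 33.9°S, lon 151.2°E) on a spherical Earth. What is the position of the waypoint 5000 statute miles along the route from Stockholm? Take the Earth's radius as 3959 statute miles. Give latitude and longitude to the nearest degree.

≈ lat 25°N, lon 115°E

Convert each endpoint to a unit vector on the sphere (x = cos φ cos λ, y = cos φ sin λ, z = sin φ).
The central angle between the endpoints is δ = arccos(p₁·p₂) ≈ 2.448 rad (140.3°). The total great-circle distance is δ·R ≈ 2.448 × 3959 ≈ 9693 mi, so the target fraction is f = 5000/9693 ≈ 0.516.
Interpolate at f ≈ 0.516 with slerp weights a = sin((1−f)δ)/sin δ ≈ 1.450, b = sin(fδ)/sin δ ≈ 1.491.
p = a·p₁ + b·p₂ ≈ (-0.381, 0.826, 0.415); φ = arcsin(p_z) ≈ 24.52°, λ = atan2(p_y, p_x) ≈ 114.75°.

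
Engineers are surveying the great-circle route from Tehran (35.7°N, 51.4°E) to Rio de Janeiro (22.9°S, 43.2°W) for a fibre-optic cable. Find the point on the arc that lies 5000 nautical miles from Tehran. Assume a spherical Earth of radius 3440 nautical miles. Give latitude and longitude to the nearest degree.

The haversine formula gives a central angle δ ≈ 1.862 rad (106.7°) between the endpoints. The total great-circle distance is δ·R ≈ 1.862 × 3440 ≈ 6405 nmi, so the target fraction is f = 5000/6405 ≈ 0.781.
Interpolate at f ≈ 0.781 with slerp weights a = sin((1−f)δ)/sin δ ≈ 0.415, b = sin(fδ)/sin δ ≈ 1.037.
p = a·p₁ + b·p₂ ≈ (0.906, -0.391, -0.161); φ = arcsin(p_z) ≈ -9.29°, λ = atan2(p_y, p_x) ≈ -23.32°.

≈ (9°S, 23°W)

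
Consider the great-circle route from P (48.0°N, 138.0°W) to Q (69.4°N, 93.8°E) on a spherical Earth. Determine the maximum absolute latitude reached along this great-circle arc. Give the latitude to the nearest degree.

≈ 77°N

The great circle lies in the plane with unit normal n̂ = (p₁ × p₂)/|p₁ × p₂|.
Here n̂_z ≈ -0.222; the vertex latitude is φ_max = arccos|n̂_z| ≈ 77.2°.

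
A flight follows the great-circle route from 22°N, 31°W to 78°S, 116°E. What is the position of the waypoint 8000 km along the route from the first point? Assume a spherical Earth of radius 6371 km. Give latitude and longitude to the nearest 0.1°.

≈ 49.2°S, 19.8°W

Convert each endpoint to a unit vector on the sphere (x = cos φ cos λ, y = cos φ sin λ, z = sin φ).
The central angle between the endpoints is δ = arccos(p₁·p₂) ≈ 2.127 rad (121.9°). The total great-circle distance is δ·R ≈ 2.127 × 6371 ≈ 13552 km, so the target fraction is f = 8000/13552 ≈ 0.590.
Interpolate at f ≈ 0.590 with slerp weights a = sin((1−f)δ)/sin δ ≈ 0.901, b = sin(fδ)/sin δ ≈ 1.120.
p = a·p₁ + b·p₂ ≈ (0.614, -0.221, -0.758); φ = arcsin(p_z) ≈ -49.25°, λ = atan2(p_y, p_x) ≈ -19.80°.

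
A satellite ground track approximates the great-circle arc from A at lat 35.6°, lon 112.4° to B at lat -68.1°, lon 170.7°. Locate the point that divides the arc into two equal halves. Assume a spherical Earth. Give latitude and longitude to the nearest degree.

≈ lat -18°, lon 130°

Convert each endpoint to a unit vector on the sphere (x = cos φ cos λ, y = cos φ sin λ, z = sin φ).
The central angle between the endpoints is δ = arccos(p₁·p₂) ≈ 1.961 rad (112.4°).
Interpolate at f = 1/2 with slerp weights a = sin((1−f)δ)/sin δ ≈ 0.899, b = sin(fδ)/sin δ ≈ 0.899.
p = a·p₁ + b·p₂ ≈ (-0.609, 0.730, -0.311); φ = arcsin(p_z) ≈ -18.10°, λ = atan2(p_y, p_x) ≈ 129.86°.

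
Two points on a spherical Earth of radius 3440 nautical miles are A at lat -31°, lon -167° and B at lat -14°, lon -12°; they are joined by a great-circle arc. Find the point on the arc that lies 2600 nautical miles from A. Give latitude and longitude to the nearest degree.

≈ lat -61°, lon -119°

Convert each endpoint to a unit vector on the sphere (x = cos φ cos λ, y = cos φ sin λ, z = sin φ).
The central angle between the endpoints is δ = arccos(p₁·p₂) ≈ 2.251 rad (129.0°). The total great-circle distance is δ·R ≈ 2.251 × 3440 ≈ 7744 nmi, so the target fraction is f = 2600/7744 ≈ 0.336.
Interpolate at f ≈ 0.336 with slerp weights a = sin((1−f)δ)/sin δ ≈ 1.283, b = sin(fδ)/sin δ ≈ 0.882.
p = a·p₁ + b·p₂ ≈ (-0.234, -0.425, -0.874); φ = arcsin(p_z) ≈ -60.95°, λ = atan2(p_y, p_x) ≈ -118.81°.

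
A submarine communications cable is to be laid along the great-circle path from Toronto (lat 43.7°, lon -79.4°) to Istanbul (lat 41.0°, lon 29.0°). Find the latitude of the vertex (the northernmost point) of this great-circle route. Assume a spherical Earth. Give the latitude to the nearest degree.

The great circle lies in the plane with unit normal n̂ = (p₁ × p₂)/|p₁ × p₂|.
Here n̂_z ≈ +0.539; the vertex latitude is φ_max = arccos|n̂_z| ≈ 57.4°.
Check via Clairaut: cos φ_max = |cos φ₁| · sin C = cos(43.7°)·sin(48.3°) ≈ 0.539, again giving ≈ 57.4°.

≈ 57°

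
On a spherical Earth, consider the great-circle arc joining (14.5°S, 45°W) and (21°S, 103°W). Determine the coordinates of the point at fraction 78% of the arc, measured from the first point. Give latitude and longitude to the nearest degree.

≈ (21°S, 90°W)

From cos δ = sin φ₁ sin φ₂ + cos φ₁ cos φ₂ cos Δλ, the central angle is δ ≈ 0.966 rad (55.3°).
Interpolate at f = 0.78 with slerp weights a = sin((1−f)δ)/sin δ ≈ 0.256, b = sin(fδ)/sin δ ≈ 0.832.
p = a·p₁ + b·p₂ ≈ (0.001, -0.932, -0.362); φ = arcsin(p_z) ≈ -21.24°, λ = atan2(p_y, p_x) ≈ -89.95°.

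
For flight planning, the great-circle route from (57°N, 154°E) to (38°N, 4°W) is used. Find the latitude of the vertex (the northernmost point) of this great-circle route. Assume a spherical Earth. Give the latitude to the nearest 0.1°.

The great circle lies in the plane with unit normal n̂ = (p₁ × p₂)/|p₁ × p₂|.
Here n̂_z ≈ -0.162; the vertex latitude is φ_max = arccos|n̂_z| ≈ 80.7°.
Check via Clairaut: cos φ_max = |cos φ₁| · sin C = cos(57.0°)·sin(17.3°) ≈ 0.162, again giving ≈ 80.7°.

≈ 80.7°N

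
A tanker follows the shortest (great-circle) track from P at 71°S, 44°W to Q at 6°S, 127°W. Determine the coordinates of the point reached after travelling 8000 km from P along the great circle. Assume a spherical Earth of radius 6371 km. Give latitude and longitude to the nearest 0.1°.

From cos δ = sin φ₁ sin φ₂ + cos φ₁ cos φ₂ cos Δλ, the central angle is δ ≈ 1.432 rad (82.1°). The total great-circle distance is δ·R ≈ 1.432 × 6371 ≈ 9124 km, so the target fraction is f = 8000/9124 ≈ 0.877.
Interpolate at f ≈ 0.877 with slerp weights a = sin((1−f)δ)/sin δ ≈ 0.177, b = sin(fδ)/sin δ ≈ 0.960.
p = a·p₁ + b·p₂ ≈ (-0.533, -0.803, -0.268); φ = arcsin(p_z) ≈ -15.54°, λ = atan2(p_y, p_x) ≈ -123.59°.

≈ 15.5°S, 123.6°W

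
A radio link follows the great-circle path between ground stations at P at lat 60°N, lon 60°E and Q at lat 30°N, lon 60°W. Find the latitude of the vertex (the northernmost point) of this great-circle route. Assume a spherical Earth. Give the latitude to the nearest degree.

The great circle lies in the plane with unit normal n̂ = (p₁ × p₂)/|p₁ × p₂|.
Here n̂_z ≈ -0.384; the vertex latitude is φ_max = arccos|n̂_z| ≈ 67.4°.
Check via Clairaut: cos φ_max = |cos φ₁| · sin C = cos(60.0°)·sin(50.2°) ≈ 0.384, again giving ≈ 67.4°.

≈ 67°N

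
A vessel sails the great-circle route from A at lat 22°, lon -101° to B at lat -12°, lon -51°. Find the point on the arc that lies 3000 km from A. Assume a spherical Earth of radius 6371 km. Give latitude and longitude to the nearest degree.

The haversine formula gives a central angle δ ≈ 1.041 rad (59.7°) between the endpoints. The total great-circle distance is δ·R ≈ 1.041 × 6371 ≈ 6634 km, so the target fraction is f = 3000/6634 ≈ 0.452.
Interpolate at f ≈ 0.452 with slerp weights a = sin((1−f)δ)/sin δ ≈ 0.626, b = sin(fδ)/sin δ ≈ 0.526.
p = a·p₁ + b·p₂ ≈ (0.213, -0.969, 0.125); φ = arcsin(p_z) ≈ 7.19°, λ = atan2(p_y, p_x) ≈ -77.61°.

≈ lat 7°, lon -78°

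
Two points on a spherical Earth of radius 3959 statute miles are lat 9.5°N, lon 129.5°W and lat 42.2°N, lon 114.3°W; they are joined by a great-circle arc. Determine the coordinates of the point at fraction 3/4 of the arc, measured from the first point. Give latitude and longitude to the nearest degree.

Write both endpoints as unit vectors p₁, p₂ with components (cos φ cos λ, cos φ sin λ, sin φ).
The central angle between the endpoints is δ = arccos(p₁·p₂) ≈ 0.616 rad (35.3°).
Interpolate at f = 3/4 with slerp weights a = sin((1−f)δ)/sin δ ≈ 0.266, b = sin(fδ)/sin δ ≈ 0.772.
p = a·p₁ + b·p₂ ≈ (-0.402, -0.723, 0.562); φ = arcsin(p_z) ≈ 34.20°, λ = atan2(p_y, p_x) ≈ -119.06°.

≈ lat 34°N, lon 119°W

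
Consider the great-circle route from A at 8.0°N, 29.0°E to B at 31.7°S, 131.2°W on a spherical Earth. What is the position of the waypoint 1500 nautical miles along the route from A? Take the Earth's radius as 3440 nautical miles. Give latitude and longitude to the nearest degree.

≈ 12°S, 15°E

From cos δ = sin φ₁ sin φ₂ + cos φ₁ cos φ₂ cos Δλ, the central angle is δ ≈ 2.618 rad (150.0°). The total great-circle distance is δ·R ≈ 2.618 × 3440 ≈ 9005 nmi, so the target fraction is f = 1500/9005 ≈ 0.167.
Interpolate at f ≈ 0.167 with slerp weights a = sin((1−f)δ)/sin δ ≈ 1.637, b = sin(fδ)/sin δ ≈ 0.844.
p = a·p₁ + b·p₂ ≈ (0.945, 0.246, -0.216); φ = arcsin(p_z) ≈ -12.46°, λ = atan2(p_y, p_x) ≈ 14.57°.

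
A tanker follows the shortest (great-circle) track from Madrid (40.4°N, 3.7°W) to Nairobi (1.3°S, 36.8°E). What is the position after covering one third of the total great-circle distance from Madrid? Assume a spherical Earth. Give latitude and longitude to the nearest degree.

≈ 28°N, 13°E

The haversine formula gives a central angle δ ≈ 0.971 rad (55.7°) between the endpoints.
Interpolate at f = 1/3 with slerp weights a = sin((1−f)δ)/sin δ ≈ 0.731, b = sin(fδ)/sin δ ≈ 0.385.
p = a·p₁ + b·p₂ ≈ (0.864, 0.195, 0.465); φ = arcsin(p_z) ≈ 27.70°, λ = atan2(p_y, p_x) ≈ 12.71°.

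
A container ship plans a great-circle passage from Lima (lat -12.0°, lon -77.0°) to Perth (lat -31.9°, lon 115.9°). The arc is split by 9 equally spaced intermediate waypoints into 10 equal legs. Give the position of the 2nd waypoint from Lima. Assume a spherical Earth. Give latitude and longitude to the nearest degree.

Convert each endpoint to a unit vector on the sphere (x = cos φ cos λ, y = cos φ sin λ, z = sin φ).
The central angle between the endpoints is δ = arccos(p₁·p₂) ≈ 2.346 rad (134.4°).
Interpolate at f = 2/10 with slerp weights a = sin((1−f)δ)/sin δ ≈ 1.335, b = sin(fδ)/sin δ ≈ 0.633.
p = a·p₁ + b·p₂ ≈ (0.059, -0.789, -0.612); φ = arcsin(p_z) ≈ -37.72°, λ = atan2(p_y, p_x) ≈ -85.72°.

≈ lat -38°, lon -86°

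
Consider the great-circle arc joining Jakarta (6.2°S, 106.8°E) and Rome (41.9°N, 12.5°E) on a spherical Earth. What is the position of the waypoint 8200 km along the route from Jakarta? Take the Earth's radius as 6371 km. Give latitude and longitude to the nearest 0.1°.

≈ 37.1°N, 42.6°E

Write both endpoints as unit vectors p₁, p₂ with components (cos φ cos λ, cos φ sin λ, sin φ).
The central angle between the endpoints is δ = arccos(p₁·p₂) ≈ 1.699 rad (97.3°). The total great-circle distance is δ·R ≈ 1.699 × 6371 ≈ 10823 km, so the target fraction is f = 8200/10823 ≈ 0.758.
Interpolate at f ≈ 0.758 with slerp weights a = sin((1−f)δ)/sin δ ≈ 0.403, b = sin(fδ)/sin δ ≈ 0.968.
p = a·p₁ + b·p₂ ≈ (0.587, 0.540, 0.603); φ = arcsin(p_z) ≈ 37.07°, λ = atan2(p_y, p_x) ≈ 42.58°.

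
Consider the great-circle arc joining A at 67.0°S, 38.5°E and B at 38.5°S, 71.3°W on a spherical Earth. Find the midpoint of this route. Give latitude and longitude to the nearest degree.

Write both endpoints as unit vectors p₁, p₂ with components (cos φ cos λ, cos φ sin λ, sin φ).
The central angle between the endpoints is δ = arccos(p₁·p₂) ≈ 1.082 rad (62.0°).
Interpolate at f = 1/2 with slerp weights a = sin((1−f)δ)/sin δ ≈ 0.583, b = sin(fδ)/sin δ ≈ 0.583.
p = a·p₁ + b·p₂ ≈ (0.325, -0.291, -0.900); φ = arcsin(p_z) ≈ -64.17°, λ = atan2(p_y, p_x) ≈ -41.82°.

≈ 64°S, 42°W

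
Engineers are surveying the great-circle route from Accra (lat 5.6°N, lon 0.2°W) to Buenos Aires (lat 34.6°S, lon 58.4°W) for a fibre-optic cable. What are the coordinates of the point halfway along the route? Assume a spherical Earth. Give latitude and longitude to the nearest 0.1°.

From cos δ = sin φ₁ sin φ₂ + cos φ₁ cos φ₂ cos Δλ, the central angle is δ ≈ 1.185 rad (67.9°).
Interpolate at f = 1/2 with slerp weights a = sin((1−f)δ)/sin δ ≈ 0.603, b = sin(fδ)/sin δ ≈ 0.603.
p = a·p₁ + b·p₂ ≈ (0.860, -0.425, -0.283); φ = arcsin(p_z) ≈ -16.47°, λ = atan2(p_y, p_x) ≈ -26.28°.

≈ lat 16.5°S, lon 26.3°W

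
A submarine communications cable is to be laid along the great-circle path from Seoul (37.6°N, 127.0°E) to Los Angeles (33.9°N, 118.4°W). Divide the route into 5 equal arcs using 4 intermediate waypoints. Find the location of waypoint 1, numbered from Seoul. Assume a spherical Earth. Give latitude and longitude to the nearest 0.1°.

Write both endpoints as unit vectors p₁, p₂ with components (cos φ cos λ, cos φ sin λ, sin φ).
The central angle between the endpoints is δ = arccos(p₁·p₂) ≈ 1.504 rad (86.2°).
Interpolate at f = 1/5 with slerp weights a = sin((1−f)δ)/sin δ ≈ 0.935, b = sin(fδ)/sin δ ≈ 0.297.
p = a·p₁ + b·p₂ ≈ (-0.563, 0.375, 0.736); φ = arcsin(p_z) ≈ 47.42°, λ = atan2(p_y, p_x) ≈ 146.34°.

≈ 47.4°N, 146.3°E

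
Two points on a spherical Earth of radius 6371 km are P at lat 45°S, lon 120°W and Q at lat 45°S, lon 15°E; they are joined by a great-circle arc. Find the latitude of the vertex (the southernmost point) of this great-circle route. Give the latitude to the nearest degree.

≈ 69°S

The great circle lies in the plane with unit normal n̂ = (p₁ × p₂)/|p₁ × p₂|.
Here n̂_z ≈ +0.357; the vertex latitude is φ_max = arccos|n̂_z| ≈ 69.1°.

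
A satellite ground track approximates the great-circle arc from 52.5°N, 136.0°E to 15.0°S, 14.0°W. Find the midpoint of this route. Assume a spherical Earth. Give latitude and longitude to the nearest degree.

Write both endpoints as unit vectors p₁, p₂ with components (cos φ cos λ, cos φ sin λ, sin φ).
The central angle between the endpoints is δ = arccos(p₁·p₂) ≈ 2.367 rad (135.6°).
Interpolate at f = 1/2 with slerp weights a = sin((1−f)δ)/sin δ ≈ 1.324, b = sin(fδ)/sin δ ≈ 1.324.
p = a·p₁ + b·p₂ ≈ (0.661, 0.250, 0.707); φ = arcsin(p_z) ≈ 45.03°, λ = atan2(p_y, p_x) ≈ 20.75°.

≈ 45°N, 21°E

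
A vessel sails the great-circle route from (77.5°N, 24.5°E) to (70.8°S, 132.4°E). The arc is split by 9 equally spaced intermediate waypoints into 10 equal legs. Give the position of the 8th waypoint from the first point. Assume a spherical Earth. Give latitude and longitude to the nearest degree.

≈ (42°S, 106°E)

Write both endpoints as unit vectors p₁, p₂ with components (cos φ cos λ, cos φ sin λ, sin φ).
The central angle between the endpoints is δ = arccos(p₁·p₂) ≈ 2.805 rad (160.7°).
Interpolate at f = 8/10 with slerp weights a = sin((1−f)δ)/sin δ ≈ 1.611, b = sin(fδ)/sin δ ≈ 2.367.
p = a·p₁ + b·p₂ ≈ (-0.208, 0.719, -0.663); φ = arcsin(p_z) ≈ -41.52°, λ = atan2(p_y, p_x) ≈ 106.10°.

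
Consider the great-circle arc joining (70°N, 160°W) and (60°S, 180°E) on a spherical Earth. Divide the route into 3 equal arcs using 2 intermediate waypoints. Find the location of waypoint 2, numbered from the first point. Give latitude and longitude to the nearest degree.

≈ (17°S, 174°W)

From cos δ = sin φ₁ sin φ₂ + cos φ₁ cos φ₂ cos Δλ, the central angle is δ ≈ 2.282 rad (130.8°).
Interpolate at f = 2/3 with slerp weights a = sin((1−f)δ)/sin δ ≈ 0.911, b = sin(fδ)/sin δ ≈ 1.319.
p = a·p₁ + b·p₂ ≈ (-0.952, -0.107, -0.287); φ = arcsin(p_z) ≈ -16.66°, λ = atan2(p_y, p_x) ≈ -173.62°.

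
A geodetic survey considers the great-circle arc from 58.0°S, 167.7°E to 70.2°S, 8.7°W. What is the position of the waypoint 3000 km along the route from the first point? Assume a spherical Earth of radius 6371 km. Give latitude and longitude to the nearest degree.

From cos δ = sin φ₁ sin φ₂ + cos φ₁ cos φ₂ cos Δλ, the central angle is δ ≈ 0.904 rad (51.8°). The total great-circle distance is δ·R ≈ 0.904 × 6371 ≈ 5757 km, so the target fraction is f = 3000/5757 ≈ 0.521.
Interpolate at f ≈ 0.521 with slerp weights a = sin((1−f)δ)/sin δ ≈ 0.534, b = sin(fδ)/sin δ ≈ 0.578.
p = a·p₁ + b·p₂ ≈ (-0.083, 0.031, -0.996); φ = arcsin(p_z) ≈ -84.92°, λ = atan2(p_y, p_x) ≈ 159.72°.

≈ 85°S, 160°E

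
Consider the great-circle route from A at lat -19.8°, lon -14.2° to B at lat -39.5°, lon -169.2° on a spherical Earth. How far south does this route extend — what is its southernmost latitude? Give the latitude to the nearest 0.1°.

≈ -70.0°

The great circle lies in the plane with unit normal n̂ = (p₁ × p₂)/|p₁ × p₂|.
Here n̂_z ≈ -0.342; the vertex latitude is φ_max = arccos|n̂_z| ≈ 70.0°.
Check via Clairaut: cos φ_max = |cos φ₁| · sin C = cos(19.8°)·sin(158.7°) ≈ 0.342, again giving ≈ 70.0°.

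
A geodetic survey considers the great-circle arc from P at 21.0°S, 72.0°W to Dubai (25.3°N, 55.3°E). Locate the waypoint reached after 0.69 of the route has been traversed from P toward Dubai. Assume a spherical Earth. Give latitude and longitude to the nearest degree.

≈ 15°N, 13°E

Convert each endpoint to a unit vector on the sphere (x = cos φ cos λ, y = cos φ sin λ, z = sin φ).
The central angle between the endpoints is δ = arccos(p₁·p₂) ≈ 2.298 rad (131.7°).
Interpolate at f = 0.69 with slerp weights a = sin((1−f)δ)/sin δ ≈ 0.875, b = sin(fδ)/sin δ ≈ 1.338.
p = a·p₁ + b·p₂ ≈ (0.941, 0.218, 0.258); φ = arcsin(p_z) ≈ 14.98°, λ = atan2(p_y, p_x) ≈ 13.04°.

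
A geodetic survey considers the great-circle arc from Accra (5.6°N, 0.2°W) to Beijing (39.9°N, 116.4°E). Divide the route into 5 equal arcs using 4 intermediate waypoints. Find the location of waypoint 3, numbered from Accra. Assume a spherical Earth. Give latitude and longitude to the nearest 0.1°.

≈ 41.9°N, 59.2°E

Write both endpoints as unit vectors p₁, p₂ with components (cos φ cos λ, cos φ sin λ, sin φ).
The central angle between the endpoints is δ = arccos(p₁·p₂) ≈ 1.854 rad (106.2°).
Interpolate at f = 3/5 with slerp weights a = sin((1−f)δ)/sin δ ≈ 0.703, b = sin(fδ)/sin δ ≈ 0.934.
p = a·p₁ + b·p₂ ≈ (0.381, 0.639, 0.668); φ = arcsin(p_z) ≈ 41.89°, λ = atan2(p_y, p_x) ≈ 59.17°.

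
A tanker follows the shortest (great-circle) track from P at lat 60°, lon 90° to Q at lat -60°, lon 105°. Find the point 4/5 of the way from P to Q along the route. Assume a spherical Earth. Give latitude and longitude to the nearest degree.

≈ lat -36°, lon 101°

Write both endpoints as unit vectors p₁, p₂ with components (cos φ cos λ, cos φ sin λ, sin φ).
The central angle between the endpoints is δ = arccos(p₁·p₂) ≈ 2.104 rad (120.6°).
Interpolate at f = 4/5 with slerp weights a = sin((1−f)δ)/sin δ ≈ 0.474, b = sin(fδ)/sin δ ≈ 1.154.
p = a·p₁ + b·p₂ ≈ (-0.149, 0.795, -0.589); φ = arcsin(p_z) ≈ -36.05°, λ = atan2(p_y, p_x) ≈ 100.64°.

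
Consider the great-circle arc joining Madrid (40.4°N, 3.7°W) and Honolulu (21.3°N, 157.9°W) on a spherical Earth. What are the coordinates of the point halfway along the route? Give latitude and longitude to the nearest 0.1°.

The haversine formula gives a central angle δ ≈ 1.986 rad (113.8°) between the endpoints.
Interpolate at f = 1/2 with slerp weights a = sin((1−f)δ)/sin δ ≈ 0.915, b = sin(fδ)/sin δ ≈ 0.915.
p = a·p₁ + b·p₂ ≈ (-0.095, -0.366, 0.926); φ = arcsin(p_z) ≈ 67.80°, λ = atan2(p_y, p_x) ≈ -104.49°.

≈ 67.8°N, 104.5°W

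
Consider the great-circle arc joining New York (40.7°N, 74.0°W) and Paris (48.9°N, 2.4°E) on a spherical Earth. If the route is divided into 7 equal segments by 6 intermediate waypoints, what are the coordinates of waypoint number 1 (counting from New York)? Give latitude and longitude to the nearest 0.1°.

≈ (44.8°N, 65.5°W)

Convert each endpoint to a unit vector on the sphere (x = cos φ cos λ, y = cos φ sin λ, z = sin φ).
The central angle between the endpoints is δ = arccos(p₁·p₂) ≈ 0.917 rad (52.5°).
Interpolate at f = 1/7 with slerp weights a = sin((1−f)δ)/sin δ ≈ 0.891, b = sin(fδ)/sin δ ≈ 0.165.
p = a·p₁ + b·p₂ ≈ (0.294, -0.645, 0.705); φ = arcsin(p_z) ≈ 44.85°, λ = atan2(p_y, p_x) ≈ -65.47°.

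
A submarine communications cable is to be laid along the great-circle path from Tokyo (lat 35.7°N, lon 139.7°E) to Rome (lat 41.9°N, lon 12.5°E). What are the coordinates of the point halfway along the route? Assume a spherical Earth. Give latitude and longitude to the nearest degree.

≈ lat 61°N, lon 81°E

Write both endpoints as unit vectors p₁, p₂ with components (cos φ cos λ, cos φ sin λ, sin φ).
The central angle between the endpoints is δ = arccos(p₁·p₂) ≈ 1.547 rad (88.6°).
Interpolate at f = 1/2 with slerp weights a = sin((1−f)δ)/sin δ ≈ 0.699, b = sin(fδ)/sin δ ≈ 0.699.
p = a·p₁ + b·p₂ ≈ (0.075, 0.480, 0.874); φ = arcsin(p_z) ≈ 60.96°, λ = atan2(p_y, p_x) ≈ 81.11°.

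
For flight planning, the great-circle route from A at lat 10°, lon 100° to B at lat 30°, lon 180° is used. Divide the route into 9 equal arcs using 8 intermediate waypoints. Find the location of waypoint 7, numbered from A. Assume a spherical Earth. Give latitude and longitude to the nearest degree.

Convert each endpoint to a unit vector on the sphere (x = cos φ cos λ, y = cos φ sin λ, z = sin φ).
The central angle between the endpoints is δ = arccos(p₁·p₂) ≈ 1.334 rad (76.4°).
Interpolate at f = 7/9 with slerp weights a = sin((1−f)δ)/sin δ ≈ 0.300, b = sin(fδ)/sin δ ≈ 0.886.
p = a·p₁ + b·p₂ ≈ (-0.819, 0.291, 0.495); φ = arcsin(p_z) ≈ 29.68°, λ = atan2(p_y, p_x) ≈ 160.40°.

≈ lat 30°, lon 160°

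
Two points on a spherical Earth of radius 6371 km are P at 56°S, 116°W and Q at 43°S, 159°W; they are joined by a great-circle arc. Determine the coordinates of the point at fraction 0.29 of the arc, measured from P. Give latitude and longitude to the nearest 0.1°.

≈ 54.0°S, 130.9°W

Convert each endpoint to a unit vector on the sphere (x = cos φ cos λ, y = cos φ sin λ, z = sin φ).
The central angle between the endpoints is δ = arccos(p₁·p₂) ≈ 0.527 rad (30.2°).
Interpolate at f = 0.29 with slerp weights a = sin((1−f)δ)/sin δ ≈ 0.727, b = sin(fδ)/sin δ ≈ 0.303.
p = a·p₁ + b·p₂ ≈ (-0.385, -0.445, -0.809); φ = arcsin(p_z) ≈ -53.99°, λ = atan2(p_y, p_x) ≈ -130.88°.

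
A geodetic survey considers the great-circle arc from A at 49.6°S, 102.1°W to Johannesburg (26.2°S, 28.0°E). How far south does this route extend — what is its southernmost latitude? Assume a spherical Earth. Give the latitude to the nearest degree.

The great circle lies in the plane with unit normal n̂ = (p₁ × p₂)/|p₁ × p₂|.
Here n̂_z ≈ +0.445; the vertex latitude is φ_max = arccos|n̂_z| ≈ 63.6°.

≈ 64°S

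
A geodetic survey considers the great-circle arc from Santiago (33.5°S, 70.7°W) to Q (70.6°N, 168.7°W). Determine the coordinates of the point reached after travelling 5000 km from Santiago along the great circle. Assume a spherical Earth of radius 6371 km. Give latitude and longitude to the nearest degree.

The haversine formula gives a central angle δ ≈ 2.164 rad (124.0°) between the endpoints. The total great-circle distance is δ·R ≈ 2.164 × 6371 ≈ 13788 km, so the target fraction is f = 5000/13788 ≈ 0.363.
Interpolate at f ≈ 0.363 with slerp weights a = sin((1−f)δ)/sin δ ≈ 1.184, b = sin(fδ)/sin δ ≈ 0.852.
p = a·p₁ + b·p₂ ≈ (0.049, -0.987, 0.150); φ = arcsin(p_z) ≈ 8.65°, λ = atan2(p_y, p_x) ≈ -87.18°.

≈ (9°N, 87°W)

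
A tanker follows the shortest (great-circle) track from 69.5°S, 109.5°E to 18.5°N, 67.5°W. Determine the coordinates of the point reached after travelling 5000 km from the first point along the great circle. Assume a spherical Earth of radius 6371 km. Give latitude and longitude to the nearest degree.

≈ 65°S, 64°W

The haversine formula gives a central angle δ ≈ 2.251 rad (129.0°) between the endpoints. The total great-circle distance is δ·R ≈ 2.251 × 6371 ≈ 14340 km, so the target fraction is f = 5000/14340 ≈ 0.349.
Interpolate at f ≈ 0.349 with slerp weights a = sin((1−f)δ)/sin δ ≈ 1.279, b = sin(fδ)/sin δ ≈ 0.909.
p = a·p₁ + b·p₂ ≈ (0.180, -0.374, -0.910); φ = arcsin(p_z) ≈ -65.46°, λ = atan2(p_y, p_x) ≈ -64.26°.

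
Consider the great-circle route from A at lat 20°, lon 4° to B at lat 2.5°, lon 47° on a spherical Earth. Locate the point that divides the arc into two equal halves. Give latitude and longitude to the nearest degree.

Write both endpoints as unit vectors p₁, p₂ with components (cos φ cos λ, cos φ sin λ, sin φ).
The central angle between the endpoints is δ = arccos(p₁·p₂) ≈ 0.793 rad (45.5°).
Interpolate at f = 1/2 with slerp weights a = sin((1−f)δ)/sin δ ≈ 0.542, b = sin(fδ)/sin δ ≈ 0.542.
p = a·p₁ + b·p₂ ≈ (0.878, 0.432, 0.209); φ = arcsin(p_z) ≈ 12.07°, λ = atan2(p_y, p_x) ≈ 26.19°.

≈ lat 12°, lon 26°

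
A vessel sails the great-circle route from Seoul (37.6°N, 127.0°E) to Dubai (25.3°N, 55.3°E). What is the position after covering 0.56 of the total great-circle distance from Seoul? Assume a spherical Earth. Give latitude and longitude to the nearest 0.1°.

≈ 36.1°N, 84.0°E

Write both endpoints as unit vectors p₁, p₂ with components (cos φ cos λ, cos φ sin λ, sin φ).
The central angle between the endpoints is δ = arccos(p₁·p₂) ≈ 1.064 rad (60.9°).
Interpolate at f = 0.56 with slerp weights a = sin((1−f)δ)/sin δ ≈ 0.516, b = sin(fδ)/sin δ ≈ 0.642.
p = a·p₁ + b·p₂ ≈ (0.084, 0.804, 0.589); φ = arcsin(p_z) ≈ 36.10°, λ = atan2(p_y, p_x) ≈ 84.01°.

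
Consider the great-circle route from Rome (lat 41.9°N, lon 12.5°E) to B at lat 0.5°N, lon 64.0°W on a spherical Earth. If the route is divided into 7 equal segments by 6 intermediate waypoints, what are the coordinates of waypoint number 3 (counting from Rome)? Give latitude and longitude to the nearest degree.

≈ lat 29°N, lon 27°W

The haversine formula gives a central angle δ ≈ 1.390 rad (79.7°) between the endpoints.
Interpolate at f = 3/7 with slerp weights a = sin((1−f)δ)/sin δ ≈ 0.725, b = sin(fδ)/sin δ ≈ 0.570.
p = a·p₁ + b·p₂ ≈ (0.777, -0.396, 0.489); φ = arcsin(p_z) ≈ 29.30°, λ = atan2(p_y, p_x) ≈ -27.00°.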